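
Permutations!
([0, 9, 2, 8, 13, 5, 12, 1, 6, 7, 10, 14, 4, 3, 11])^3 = (3 12)(4 8)(6 13)(11 14)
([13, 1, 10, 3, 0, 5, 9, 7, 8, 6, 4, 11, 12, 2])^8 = (0 10 13 4 2)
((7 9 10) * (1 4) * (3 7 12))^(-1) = (1 4)(3 12 10 9 7)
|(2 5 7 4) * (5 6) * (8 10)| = 10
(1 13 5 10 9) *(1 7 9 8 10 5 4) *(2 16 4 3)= [0, 13, 16, 2, 1, 5, 6, 9, 10, 7, 8, 11, 12, 3, 14, 15, 4]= (1 13 3 2 16 4)(7 9)(8 10)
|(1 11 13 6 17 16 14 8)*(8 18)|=9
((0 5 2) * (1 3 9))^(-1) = ((0 5 2)(1 3 9))^(-1) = (0 2 5)(1 9 3)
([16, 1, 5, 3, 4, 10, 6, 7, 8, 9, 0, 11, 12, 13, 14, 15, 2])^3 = [5, 1, 0, 3, 4, 16, 6, 7, 8, 9, 2, 11, 12, 13, 14, 15, 10]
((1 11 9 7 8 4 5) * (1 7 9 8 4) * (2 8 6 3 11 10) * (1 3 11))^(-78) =((1 10 2 8 3)(4 5 7)(6 11))^(-78) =(11)(1 2 3 10 8)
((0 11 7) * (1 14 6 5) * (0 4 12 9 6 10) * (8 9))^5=(0 8 14 4 5 11 9 10 12 1 7 6)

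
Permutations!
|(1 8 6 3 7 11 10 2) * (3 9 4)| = 10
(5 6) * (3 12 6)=(3 12 6 5)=[0, 1, 2, 12, 4, 3, 5, 7, 8, 9, 10, 11, 6]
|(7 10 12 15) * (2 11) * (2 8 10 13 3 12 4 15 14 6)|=12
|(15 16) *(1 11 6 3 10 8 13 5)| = |(1 11 6 3 10 8 13 5)(15 16)| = 8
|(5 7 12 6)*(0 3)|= 4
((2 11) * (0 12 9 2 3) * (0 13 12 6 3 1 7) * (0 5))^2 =(0 3 12 2 1 5 6 13 9 11 7)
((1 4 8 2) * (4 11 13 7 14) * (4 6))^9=(14)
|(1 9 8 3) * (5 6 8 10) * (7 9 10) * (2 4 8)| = 8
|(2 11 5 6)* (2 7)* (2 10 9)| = |(2 11 5 6 7 10 9)| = 7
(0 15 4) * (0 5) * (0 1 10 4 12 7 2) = (0 15 12 7 2)(1 10 4 5) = [15, 10, 0, 3, 5, 1, 6, 2, 8, 9, 4, 11, 7, 13, 14, 12]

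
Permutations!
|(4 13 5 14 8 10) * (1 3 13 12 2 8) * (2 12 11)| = 5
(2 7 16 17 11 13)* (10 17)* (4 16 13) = (2 7 13)(4 16 10 17 11) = [0, 1, 7, 3, 16, 5, 6, 13, 8, 9, 17, 4, 12, 2, 14, 15, 10, 11]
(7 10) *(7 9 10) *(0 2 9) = (0 2 9 10) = [2, 1, 9, 3, 4, 5, 6, 7, 8, 10, 0]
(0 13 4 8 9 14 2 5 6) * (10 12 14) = (0 13 4 8 9 10 12 14 2 5 6) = [13, 1, 5, 3, 8, 6, 0, 7, 9, 10, 12, 11, 14, 4, 2]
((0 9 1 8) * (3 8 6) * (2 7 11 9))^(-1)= (0 8 3 6 1 9 11 7 2)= ((0 2 7 11 9 1 6 3 8))^(-1)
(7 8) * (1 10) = (1 10)(7 8) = [0, 10, 2, 3, 4, 5, 6, 8, 7, 9, 1]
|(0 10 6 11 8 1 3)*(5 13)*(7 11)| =|(0 10 6 7 11 8 1 3)(5 13)| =8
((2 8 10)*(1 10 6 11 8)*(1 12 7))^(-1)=((1 10 2 12 7)(6 11 8))^(-1)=(1 7 12 2 10)(6 8 11)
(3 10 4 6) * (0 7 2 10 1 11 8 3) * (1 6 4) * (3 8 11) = [7, 3, 10, 6, 4, 5, 0, 2, 8, 9, 1, 11] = (11)(0 7 2 10 1 3 6)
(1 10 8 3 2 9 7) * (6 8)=(1 10 6 8 3 2 9 7)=[0, 10, 9, 2, 4, 5, 8, 1, 3, 7, 6]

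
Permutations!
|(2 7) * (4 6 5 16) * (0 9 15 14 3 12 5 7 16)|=|(0 9 15 14 3 12 5)(2 16 4 6 7)|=35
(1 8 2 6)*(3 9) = (1 8 2 6)(3 9) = [0, 8, 6, 9, 4, 5, 1, 7, 2, 3]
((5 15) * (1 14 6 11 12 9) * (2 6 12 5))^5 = (15)(1 14 12 9)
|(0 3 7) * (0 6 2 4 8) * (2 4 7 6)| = |(0 3 6 4 8)(2 7)| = 10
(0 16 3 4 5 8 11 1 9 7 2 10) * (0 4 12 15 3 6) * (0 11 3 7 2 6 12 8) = (0 16 12 15 7 6 11 1 9 2 10 4 5)(3 8) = [16, 9, 10, 8, 5, 0, 11, 6, 3, 2, 4, 1, 15, 13, 14, 7, 12]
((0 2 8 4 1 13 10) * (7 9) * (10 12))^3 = ((0 2 8 4 1 13 12 10)(7 9))^3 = (0 4 12 2 1 10 8 13)(7 9)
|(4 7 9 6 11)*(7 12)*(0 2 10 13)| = |(0 2 10 13)(4 12 7 9 6 11)| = 12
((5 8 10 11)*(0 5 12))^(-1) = ((0 5 8 10 11 12))^(-1) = (0 12 11 10 8 5)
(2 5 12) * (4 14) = (2 5 12)(4 14) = [0, 1, 5, 3, 14, 12, 6, 7, 8, 9, 10, 11, 2, 13, 4]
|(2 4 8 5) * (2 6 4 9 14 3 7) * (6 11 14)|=|(2 9 6 4 8 5 11 14 3 7)|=10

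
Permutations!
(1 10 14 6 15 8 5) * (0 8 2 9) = (0 8 5 1 10 14 6 15 2 9) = [8, 10, 9, 3, 4, 1, 15, 7, 5, 0, 14, 11, 12, 13, 6, 2]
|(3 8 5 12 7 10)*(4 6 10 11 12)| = 6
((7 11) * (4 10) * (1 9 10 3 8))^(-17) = ((1 9 10 4 3 8)(7 11))^(-17) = (1 9 10 4 3 8)(7 11)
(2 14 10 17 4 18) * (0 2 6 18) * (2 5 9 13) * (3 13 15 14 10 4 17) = (0 5 9 15 14 4)(2 10 3 13)(6 18) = [5, 1, 10, 13, 0, 9, 18, 7, 8, 15, 3, 11, 12, 2, 4, 14, 16, 17, 6]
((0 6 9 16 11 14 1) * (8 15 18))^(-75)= ((0 6 9 16 11 14 1)(8 15 18))^(-75)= (18)(0 9 11 1 6 16 14)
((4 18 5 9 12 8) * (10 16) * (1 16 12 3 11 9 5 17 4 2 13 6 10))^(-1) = ((1 16)(2 13 6 10 12 8)(3 11 9)(4 18 17))^(-1) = (1 16)(2 8 12 10 6 13)(3 9 11)(4 17 18)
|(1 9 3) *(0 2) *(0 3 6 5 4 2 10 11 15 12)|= 35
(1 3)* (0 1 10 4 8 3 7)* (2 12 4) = (0 1 7)(2 12 4 8 3 10) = [1, 7, 12, 10, 8, 5, 6, 0, 3, 9, 2, 11, 4]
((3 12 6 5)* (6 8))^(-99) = (3 12 8 6 5)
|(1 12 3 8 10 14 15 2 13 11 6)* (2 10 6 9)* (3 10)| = 8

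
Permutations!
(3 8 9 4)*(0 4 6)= (0 4 3 8 9 6)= [4, 1, 2, 8, 3, 5, 0, 7, 9, 6]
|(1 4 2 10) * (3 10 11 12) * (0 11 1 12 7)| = 3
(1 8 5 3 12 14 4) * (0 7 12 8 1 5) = (0 7 12 14 4 5 3 8) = [7, 1, 2, 8, 5, 3, 6, 12, 0, 9, 10, 11, 14, 13, 4]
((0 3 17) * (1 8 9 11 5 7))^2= (0 17 3)(1 9 5)(7 8 11)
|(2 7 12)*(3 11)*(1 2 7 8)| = 6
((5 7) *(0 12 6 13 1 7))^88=(0 1 12 7 6 5 13)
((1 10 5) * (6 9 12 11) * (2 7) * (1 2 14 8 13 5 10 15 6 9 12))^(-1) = ((1 15 6 12 11 9)(2 7 14 8 13 5))^(-1) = (1 9 11 12 6 15)(2 5 13 8 14 7)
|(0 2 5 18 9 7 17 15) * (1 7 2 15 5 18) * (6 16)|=|(0 15)(1 7 17 5)(2 18 9)(6 16)|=12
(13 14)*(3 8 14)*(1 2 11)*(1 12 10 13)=(1 2 11 12 10 13 3 8 14)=[0, 2, 11, 8, 4, 5, 6, 7, 14, 9, 13, 12, 10, 3, 1]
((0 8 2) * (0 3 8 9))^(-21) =((0 9)(2 3 8))^(-21) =(0 9)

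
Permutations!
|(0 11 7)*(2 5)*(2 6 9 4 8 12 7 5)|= 9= |(0 11 5 6 9 4 8 12 7)|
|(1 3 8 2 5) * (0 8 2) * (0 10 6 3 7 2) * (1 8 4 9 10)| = 30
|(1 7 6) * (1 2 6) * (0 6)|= 6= |(0 6 2)(1 7)|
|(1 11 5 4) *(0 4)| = 5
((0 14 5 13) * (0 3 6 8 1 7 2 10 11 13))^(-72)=(14)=((0 14 5)(1 7 2 10 11 13 3 6 8))^(-72)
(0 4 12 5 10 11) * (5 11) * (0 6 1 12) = (0 4)(1 12 11 6)(5 10) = [4, 12, 2, 3, 0, 10, 1, 7, 8, 9, 5, 6, 11]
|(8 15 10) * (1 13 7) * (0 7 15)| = |(0 7 1 13 15 10 8)| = 7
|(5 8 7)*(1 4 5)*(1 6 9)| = |(1 4 5 8 7 6 9)| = 7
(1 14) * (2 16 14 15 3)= (1 15 3 2 16 14)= [0, 15, 16, 2, 4, 5, 6, 7, 8, 9, 10, 11, 12, 13, 1, 3, 14]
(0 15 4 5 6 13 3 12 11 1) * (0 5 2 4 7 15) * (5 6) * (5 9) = (1 6 13 3 12 11)(2 4)(5 9)(7 15) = [0, 6, 4, 12, 2, 9, 13, 15, 8, 5, 10, 1, 11, 3, 14, 7]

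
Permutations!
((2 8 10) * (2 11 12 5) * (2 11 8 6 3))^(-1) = ((2 6 3)(5 11 12)(8 10))^(-1) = (2 3 6)(5 12 11)(8 10)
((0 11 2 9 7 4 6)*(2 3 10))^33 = ((0 11 3 10 2 9 7 4 6))^33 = (0 7 10)(2 11 4)(3 6 9)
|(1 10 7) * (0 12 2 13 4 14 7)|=9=|(0 12 2 13 4 14 7 1 10)|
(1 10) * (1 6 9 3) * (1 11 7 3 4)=(1 10 6 9 4)(3 11 7)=[0, 10, 2, 11, 1, 5, 9, 3, 8, 4, 6, 7]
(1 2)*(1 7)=(1 2 7)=[0, 2, 7, 3, 4, 5, 6, 1]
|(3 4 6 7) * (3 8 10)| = |(3 4 6 7 8 10)| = 6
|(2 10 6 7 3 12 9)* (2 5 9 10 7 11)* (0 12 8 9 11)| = |(0 12 10 6)(2 7 3 8 9 5 11)| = 28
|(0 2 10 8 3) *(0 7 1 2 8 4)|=|(0 8 3 7 1 2 10 4)|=8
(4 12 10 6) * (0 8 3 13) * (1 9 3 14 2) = (0 8 14 2 1 9 3 13)(4 12 10 6) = [8, 9, 1, 13, 12, 5, 4, 7, 14, 3, 6, 11, 10, 0, 2]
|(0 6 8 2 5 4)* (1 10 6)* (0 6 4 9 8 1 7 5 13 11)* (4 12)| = |(0 7 5 9 8 2 13 11)(1 10 12 4 6)| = 40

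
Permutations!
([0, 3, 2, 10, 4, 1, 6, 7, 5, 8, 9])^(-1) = [0, 5, 2, 1, 4, 8, 6, 7, 9, 10, 3]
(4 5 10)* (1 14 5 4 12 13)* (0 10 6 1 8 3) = (0 10 12 13 8 3)(1 14 5 6) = [10, 14, 2, 0, 4, 6, 1, 7, 3, 9, 12, 11, 13, 8, 5]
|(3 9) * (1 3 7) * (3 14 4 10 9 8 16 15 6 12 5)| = 42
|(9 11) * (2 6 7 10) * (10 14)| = 10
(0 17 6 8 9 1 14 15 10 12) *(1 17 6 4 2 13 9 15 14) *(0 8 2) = (0 6 2 13 9 17 4)(8 15 10 12) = [6, 1, 13, 3, 0, 5, 2, 7, 15, 17, 12, 11, 8, 9, 14, 10, 16, 4]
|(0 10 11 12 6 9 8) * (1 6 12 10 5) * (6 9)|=|(12)(0 5 1 9 8)(10 11)|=10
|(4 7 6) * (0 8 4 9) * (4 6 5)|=12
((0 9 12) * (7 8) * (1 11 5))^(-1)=(0 12 9)(1 5 11)(7 8)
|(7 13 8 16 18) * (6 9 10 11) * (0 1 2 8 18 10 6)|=42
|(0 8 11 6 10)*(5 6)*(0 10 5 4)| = |(0 8 11 4)(5 6)| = 4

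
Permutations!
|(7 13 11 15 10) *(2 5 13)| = 7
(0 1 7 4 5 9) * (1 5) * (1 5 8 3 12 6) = (0 8 3 12 6 1 7 4 5 9) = [8, 7, 2, 12, 5, 9, 1, 4, 3, 0, 10, 11, 6]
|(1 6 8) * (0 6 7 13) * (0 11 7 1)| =|(0 6 8)(7 13 11)| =3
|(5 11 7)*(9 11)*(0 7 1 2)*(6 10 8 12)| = |(0 7 5 9 11 1 2)(6 10 8 12)| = 28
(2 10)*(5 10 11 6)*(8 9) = (2 11 6 5 10)(8 9) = [0, 1, 11, 3, 4, 10, 5, 7, 9, 8, 2, 6]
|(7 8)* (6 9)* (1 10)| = 2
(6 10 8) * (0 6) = (0 6 10 8) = [6, 1, 2, 3, 4, 5, 10, 7, 0, 9, 8]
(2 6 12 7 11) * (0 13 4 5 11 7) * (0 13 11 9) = [11, 1, 6, 3, 5, 9, 12, 7, 8, 0, 10, 2, 13, 4] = (0 11 2 6 12 13 4 5 9)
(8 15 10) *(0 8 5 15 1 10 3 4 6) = (0 8 1 10 5 15 3 4 6) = [8, 10, 2, 4, 6, 15, 0, 7, 1, 9, 5, 11, 12, 13, 14, 3]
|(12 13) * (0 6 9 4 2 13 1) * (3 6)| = 9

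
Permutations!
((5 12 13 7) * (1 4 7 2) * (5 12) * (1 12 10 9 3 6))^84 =((1 4 7 10 9 3 6)(2 12 13))^84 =(13)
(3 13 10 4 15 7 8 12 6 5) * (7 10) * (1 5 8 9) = (1 5 3 13 7 9)(4 15 10)(6 8 12) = [0, 5, 2, 13, 15, 3, 8, 9, 12, 1, 4, 11, 6, 7, 14, 10]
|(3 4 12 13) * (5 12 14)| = |(3 4 14 5 12 13)| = 6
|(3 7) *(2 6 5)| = 6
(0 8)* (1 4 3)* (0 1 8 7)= (0 7)(1 4 3 8)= [7, 4, 2, 8, 3, 5, 6, 0, 1]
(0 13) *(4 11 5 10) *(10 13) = (0 10 4 11 5 13) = [10, 1, 2, 3, 11, 13, 6, 7, 8, 9, 4, 5, 12, 0]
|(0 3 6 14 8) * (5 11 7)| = 15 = |(0 3 6 14 8)(5 11 7)|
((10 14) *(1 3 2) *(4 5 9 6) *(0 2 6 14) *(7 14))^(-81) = ((0 2 1 3 6 4 5 9 7 14 10))^(-81) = (0 9 3 10 5 1 14 4 2 7 6)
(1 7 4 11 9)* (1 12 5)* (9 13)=(1 7 4 11 13 9 12 5)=[0, 7, 2, 3, 11, 1, 6, 4, 8, 12, 10, 13, 5, 9]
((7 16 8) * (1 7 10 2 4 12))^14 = (1 4 10 16)(2 8 7 12)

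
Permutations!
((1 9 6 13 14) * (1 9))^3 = (6 9 14 13)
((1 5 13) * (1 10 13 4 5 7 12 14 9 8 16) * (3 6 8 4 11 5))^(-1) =(1 16 8 6 3 4 9 14 12 7)(5 11)(10 13)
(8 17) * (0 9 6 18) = [9, 1, 2, 3, 4, 5, 18, 7, 17, 6, 10, 11, 12, 13, 14, 15, 16, 8, 0] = (0 9 6 18)(8 17)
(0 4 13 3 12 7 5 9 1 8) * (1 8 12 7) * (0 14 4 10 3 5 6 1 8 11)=(0 10 3 7 6 1 12 8 14 4 13 5 9 11)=[10, 12, 2, 7, 13, 9, 1, 6, 14, 11, 3, 0, 8, 5, 4]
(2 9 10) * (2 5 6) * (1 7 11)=(1 7 11)(2 9 10 5 6)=[0, 7, 9, 3, 4, 6, 2, 11, 8, 10, 5, 1]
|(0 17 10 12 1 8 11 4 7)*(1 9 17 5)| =|(0 5 1 8 11 4 7)(9 17 10 12)| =28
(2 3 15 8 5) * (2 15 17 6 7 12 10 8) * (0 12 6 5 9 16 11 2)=[12, 1, 3, 17, 4, 15, 7, 6, 9, 16, 8, 2, 10, 13, 14, 0, 11, 5]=(0 12 10 8 9 16 11 2 3 17 5 15)(6 7)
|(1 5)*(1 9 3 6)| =|(1 5 9 3 6)| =5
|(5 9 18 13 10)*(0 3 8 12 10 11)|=|(0 3 8 12 10 5 9 18 13 11)|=10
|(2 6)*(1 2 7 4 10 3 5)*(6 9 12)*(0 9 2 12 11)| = 24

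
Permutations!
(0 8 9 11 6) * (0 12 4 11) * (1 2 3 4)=(0 8 9)(1 2 3 4 11 6 12)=[8, 2, 3, 4, 11, 5, 12, 7, 9, 0, 10, 6, 1]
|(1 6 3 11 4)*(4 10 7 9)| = |(1 6 3 11 10 7 9 4)| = 8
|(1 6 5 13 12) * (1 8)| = 6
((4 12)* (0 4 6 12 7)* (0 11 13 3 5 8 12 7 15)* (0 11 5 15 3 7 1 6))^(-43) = (0 5 11 4 8 13 3 12 7 15)(1 6) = ((0 4 3 15 11 13 7 5 8 12)(1 6))^(-43)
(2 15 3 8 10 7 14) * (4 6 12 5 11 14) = (2 15 3 8 10 7 4 6 12 5 11 14) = [0, 1, 15, 8, 6, 11, 12, 4, 10, 9, 7, 14, 5, 13, 2, 3]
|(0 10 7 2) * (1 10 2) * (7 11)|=|(0 2)(1 10 11 7)|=4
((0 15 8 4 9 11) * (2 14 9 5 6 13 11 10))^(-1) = (0 11 13 6 5 4 8 15)(2 10 9 14)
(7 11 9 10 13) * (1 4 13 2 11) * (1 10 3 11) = (1 4 13 7 10 2)(3 11 9) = [0, 4, 1, 11, 13, 5, 6, 10, 8, 3, 2, 9, 12, 7]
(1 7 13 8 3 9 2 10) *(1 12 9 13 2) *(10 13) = (1 7 2 13 8 3 10 12 9) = [0, 7, 13, 10, 4, 5, 6, 2, 3, 1, 12, 11, 9, 8]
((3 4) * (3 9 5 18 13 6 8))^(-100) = (3 18)(4 13)(5 8)(6 9) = ((3 4 9 5 18 13 6 8))^(-100)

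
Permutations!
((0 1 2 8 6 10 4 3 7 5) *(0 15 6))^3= (0 8 2 1)(3 15 4 5 10 7 6)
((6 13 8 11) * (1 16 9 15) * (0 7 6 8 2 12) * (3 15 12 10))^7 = ((0 7 6 13 2 10 3 15 1 16 9 12)(8 11))^7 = (0 15 6 16 2 12 3 7 1 13 9 10)(8 11)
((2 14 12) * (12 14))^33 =((14)(2 12))^33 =(14)(2 12)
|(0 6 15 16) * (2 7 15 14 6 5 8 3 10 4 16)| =|(0 5 8 3 10 4 16)(2 7 15)(6 14)| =42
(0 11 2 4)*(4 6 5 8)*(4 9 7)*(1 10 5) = (0 11 2 6 1 10 5 8 9 7 4) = [11, 10, 6, 3, 0, 8, 1, 4, 9, 7, 5, 2]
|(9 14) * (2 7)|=2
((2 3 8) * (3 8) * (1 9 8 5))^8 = (1 2 9 5 8)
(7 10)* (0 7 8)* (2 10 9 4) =[7, 1, 10, 3, 2, 5, 6, 9, 0, 4, 8] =(0 7 9 4 2 10 8)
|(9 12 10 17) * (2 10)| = 5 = |(2 10 17 9 12)|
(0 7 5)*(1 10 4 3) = [7, 10, 2, 1, 3, 0, 6, 5, 8, 9, 4] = (0 7 5)(1 10 4 3)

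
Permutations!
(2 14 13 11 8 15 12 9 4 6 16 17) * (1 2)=(1 2 14 13 11 8 15 12 9 4 6 16 17)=[0, 2, 14, 3, 6, 5, 16, 7, 15, 4, 10, 8, 9, 11, 13, 12, 17, 1]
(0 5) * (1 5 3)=(0 3 1 5)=[3, 5, 2, 1, 4, 0]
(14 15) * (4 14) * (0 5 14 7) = (0 5 14 15 4 7) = [5, 1, 2, 3, 7, 14, 6, 0, 8, 9, 10, 11, 12, 13, 15, 4]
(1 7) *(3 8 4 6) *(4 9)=(1 7)(3 8 9 4 6)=[0, 7, 2, 8, 6, 5, 3, 1, 9, 4]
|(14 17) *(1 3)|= 2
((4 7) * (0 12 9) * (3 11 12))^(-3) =((0 3 11 12 9)(4 7))^(-3) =(0 11 9 3 12)(4 7)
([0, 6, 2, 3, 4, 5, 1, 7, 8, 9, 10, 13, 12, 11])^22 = [0, 1, 2, 3, 4, 5, 6, 7, 8, 9, 10, 11, 12, 13]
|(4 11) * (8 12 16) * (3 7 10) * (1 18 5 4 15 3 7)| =42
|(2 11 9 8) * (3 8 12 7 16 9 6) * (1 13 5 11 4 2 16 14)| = |(1 13 5 11 6 3 8 16 9 12 7 14)(2 4)| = 12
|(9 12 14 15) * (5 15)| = |(5 15 9 12 14)| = 5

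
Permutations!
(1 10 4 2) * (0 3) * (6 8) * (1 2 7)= (0 3)(1 10 4 7)(6 8)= [3, 10, 2, 0, 7, 5, 8, 1, 6, 9, 4]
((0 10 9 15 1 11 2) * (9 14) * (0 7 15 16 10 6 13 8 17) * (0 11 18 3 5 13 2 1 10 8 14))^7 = (0 6 2 7 15 10)(1 16 5 11 9 3 17 14 18 8 13) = ((0 6 2 7 15 10)(1 18 3 5 13 14 9 16 8 17 11))^7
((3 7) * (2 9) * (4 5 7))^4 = (9)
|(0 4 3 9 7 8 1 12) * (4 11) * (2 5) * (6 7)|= |(0 11 4 3 9 6 7 8 1 12)(2 5)|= 10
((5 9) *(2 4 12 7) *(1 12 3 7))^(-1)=(1 12)(2 7 3 4)(5 9)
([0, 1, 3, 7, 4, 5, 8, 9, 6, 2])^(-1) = [0, 1, 9, 2, 4, 5, 8, 3, 6, 7]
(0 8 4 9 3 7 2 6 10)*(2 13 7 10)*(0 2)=(0 8 4 9 3 10 2 6)(7 13)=[8, 1, 6, 10, 9, 5, 0, 13, 4, 3, 2, 11, 12, 7]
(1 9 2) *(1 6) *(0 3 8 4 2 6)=[3, 9, 0, 8, 2, 5, 1, 7, 4, 6]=(0 3 8 4 2)(1 9 6)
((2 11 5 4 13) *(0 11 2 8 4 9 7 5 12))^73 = ((0 11 12)(4 13 8)(5 9 7))^73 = (0 11 12)(4 13 8)(5 9 7)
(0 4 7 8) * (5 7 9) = (0 4 9 5 7 8) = [4, 1, 2, 3, 9, 7, 6, 8, 0, 5]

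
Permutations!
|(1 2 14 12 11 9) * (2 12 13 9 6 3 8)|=10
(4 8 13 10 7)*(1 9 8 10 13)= (13)(1 9 8)(4 10 7)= [0, 9, 2, 3, 10, 5, 6, 4, 1, 8, 7, 11, 12, 13]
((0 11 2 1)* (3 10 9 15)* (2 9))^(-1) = ((0 11 9 15 3 10 2 1))^(-1) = (0 1 2 10 3 15 9 11)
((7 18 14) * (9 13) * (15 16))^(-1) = (7 14 18)(9 13)(15 16)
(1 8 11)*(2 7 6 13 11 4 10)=(1 8 4 10 2 7 6 13 11)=[0, 8, 7, 3, 10, 5, 13, 6, 4, 9, 2, 1, 12, 11]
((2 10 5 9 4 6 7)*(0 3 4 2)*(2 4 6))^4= (2 4 9 5 10)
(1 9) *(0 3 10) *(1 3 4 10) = [4, 9, 2, 1, 10, 5, 6, 7, 8, 3, 0] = (0 4 10)(1 9 3)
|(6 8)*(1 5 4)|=6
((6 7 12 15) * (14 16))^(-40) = (16)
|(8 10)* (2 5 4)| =6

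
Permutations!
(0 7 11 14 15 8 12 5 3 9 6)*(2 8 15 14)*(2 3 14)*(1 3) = (15)(0 7 11 1 3 9 6)(2 8 12 5 14) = [7, 3, 8, 9, 4, 14, 0, 11, 12, 6, 10, 1, 5, 13, 2, 15]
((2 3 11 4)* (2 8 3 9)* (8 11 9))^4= (11)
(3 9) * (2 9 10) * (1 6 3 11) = (1 6 3 10 2 9 11) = [0, 6, 9, 10, 4, 5, 3, 7, 8, 11, 2, 1]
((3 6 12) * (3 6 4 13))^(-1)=(3 13 4)(6 12)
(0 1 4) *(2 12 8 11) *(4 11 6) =(0 1 11 2 12 8 6 4) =[1, 11, 12, 3, 0, 5, 4, 7, 6, 9, 10, 2, 8]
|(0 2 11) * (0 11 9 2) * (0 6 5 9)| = 5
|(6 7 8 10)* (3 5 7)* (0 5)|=|(0 5 7 8 10 6 3)|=7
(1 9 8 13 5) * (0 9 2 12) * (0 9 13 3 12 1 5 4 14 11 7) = (0 13 4 14 11 7)(1 2)(3 12 9 8) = [13, 2, 1, 12, 14, 5, 6, 0, 3, 8, 10, 7, 9, 4, 11]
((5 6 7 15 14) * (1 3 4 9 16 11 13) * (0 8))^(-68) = (1 4 16 13 3 9 11)(5 7 14 6 15)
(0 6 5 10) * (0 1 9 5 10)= [6, 9, 2, 3, 4, 0, 10, 7, 8, 5, 1]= (0 6 10 1 9 5)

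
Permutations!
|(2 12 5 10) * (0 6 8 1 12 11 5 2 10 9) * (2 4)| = 10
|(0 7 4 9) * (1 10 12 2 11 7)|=9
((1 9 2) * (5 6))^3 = ((1 9 2)(5 6))^3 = (9)(5 6)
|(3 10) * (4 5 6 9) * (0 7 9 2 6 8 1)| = |(0 7 9 4 5 8 1)(2 6)(3 10)| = 14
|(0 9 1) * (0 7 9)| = 3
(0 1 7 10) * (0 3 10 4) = (0 1 7 4)(3 10) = [1, 7, 2, 10, 0, 5, 6, 4, 8, 9, 3]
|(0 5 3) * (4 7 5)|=5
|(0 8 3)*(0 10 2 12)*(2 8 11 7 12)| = |(0 11 7 12)(3 10 8)| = 12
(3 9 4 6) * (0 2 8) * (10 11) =(0 2 8)(3 9 4 6)(10 11) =[2, 1, 8, 9, 6, 5, 3, 7, 0, 4, 11, 10]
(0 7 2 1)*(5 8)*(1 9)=(0 7 2 9 1)(5 8)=[7, 0, 9, 3, 4, 8, 6, 2, 5, 1]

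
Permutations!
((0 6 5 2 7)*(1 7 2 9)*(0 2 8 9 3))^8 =(1 8 7 9 2)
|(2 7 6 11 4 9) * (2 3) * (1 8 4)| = |(1 8 4 9 3 2 7 6 11)| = 9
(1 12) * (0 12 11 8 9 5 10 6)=(0 12 1 11 8 9 5 10 6)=[12, 11, 2, 3, 4, 10, 0, 7, 9, 5, 6, 8, 1]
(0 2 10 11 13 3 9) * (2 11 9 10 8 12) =(0 11 13 3 10 9)(2 8 12) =[11, 1, 8, 10, 4, 5, 6, 7, 12, 0, 9, 13, 2, 3]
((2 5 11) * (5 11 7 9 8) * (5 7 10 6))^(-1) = ((2 11)(5 10 6)(7 9 8))^(-1) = (2 11)(5 6 10)(7 8 9)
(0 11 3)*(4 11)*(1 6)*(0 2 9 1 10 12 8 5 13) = (0 4 11 3 2 9 1 6 10 12 8 5 13) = [4, 6, 9, 2, 11, 13, 10, 7, 5, 1, 12, 3, 8, 0]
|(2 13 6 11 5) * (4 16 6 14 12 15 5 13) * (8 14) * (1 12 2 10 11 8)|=42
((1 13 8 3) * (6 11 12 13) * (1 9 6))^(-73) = (3 12 9 13 6 8 11)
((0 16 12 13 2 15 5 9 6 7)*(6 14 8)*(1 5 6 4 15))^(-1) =((0 16 12 13 2 1 5 9 14 8 4 15 6 7))^(-1) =(0 7 6 15 4 8 14 9 5 1 2 13 12 16)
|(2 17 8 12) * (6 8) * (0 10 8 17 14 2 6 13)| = |(0 10 8 12 6 17 13)(2 14)| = 14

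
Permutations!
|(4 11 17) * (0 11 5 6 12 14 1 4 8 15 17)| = 6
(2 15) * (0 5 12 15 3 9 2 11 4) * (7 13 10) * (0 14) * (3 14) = (0 5 12 15 11 4 3 9 2 14)(7 13 10) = [5, 1, 14, 9, 3, 12, 6, 13, 8, 2, 7, 4, 15, 10, 0, 11]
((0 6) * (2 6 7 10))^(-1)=(0 6 2 10 7)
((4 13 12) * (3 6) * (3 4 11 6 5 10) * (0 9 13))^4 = ((0 9 13 12 11 6 4)(3 5 10))^4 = (0 11 9 6 13 4 12)(3 5 10)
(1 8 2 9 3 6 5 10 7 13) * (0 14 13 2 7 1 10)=(0 14 13 10 1 8 7 2 9 3 6 5)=[14, 8, 9, 6, 4, 0, 5, 2, 7, 3, 1, 11, 12, 10, 13]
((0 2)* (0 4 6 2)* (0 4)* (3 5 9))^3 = ((0 4 6 2)(3 5 9))^3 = (9)(0 2 6 4)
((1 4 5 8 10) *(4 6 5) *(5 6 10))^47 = (1 10)(5 8)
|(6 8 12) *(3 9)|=6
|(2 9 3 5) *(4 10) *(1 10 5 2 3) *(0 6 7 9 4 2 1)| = 12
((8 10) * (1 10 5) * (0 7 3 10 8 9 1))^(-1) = ((0 7 3 10 9 1 8 5))^(-1) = (0 5 8 1 9 10 3 7)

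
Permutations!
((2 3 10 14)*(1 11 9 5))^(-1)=((1 11 9 5)(2 3 10 14))^(-1)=(1 5 9 11)(2 14 10 3)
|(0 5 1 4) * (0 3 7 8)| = 7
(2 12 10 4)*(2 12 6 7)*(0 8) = [8, 1, 6, 3, 12, 5, 7, 2, 0, 9, 4, 11, 10] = (0 8)(2 6 7)(4 12 10)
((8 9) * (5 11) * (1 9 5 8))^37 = (1 9)(5 11 8)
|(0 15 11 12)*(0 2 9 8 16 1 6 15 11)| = 10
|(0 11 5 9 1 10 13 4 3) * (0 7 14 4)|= 28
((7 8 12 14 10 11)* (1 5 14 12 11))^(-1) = (1 10 14 5)(7 11 8)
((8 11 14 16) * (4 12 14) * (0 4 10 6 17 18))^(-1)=((0 4 12 14 16 8 11 10 6 17 18))^(-1)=(0 18 17 6 10 11 8 16 14 12 4)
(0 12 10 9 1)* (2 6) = (0 12 10 9 1)(2 6) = [12, 0, 6, 3, 4, 5, 2, 7, 8, 1, 9, 11, 10]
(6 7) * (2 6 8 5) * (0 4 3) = (0 4 3)(2 6 7 8 5) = [4, 1, 6, 0, 3, 2, 7, 8, 5]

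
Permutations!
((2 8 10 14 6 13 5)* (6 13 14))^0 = (14)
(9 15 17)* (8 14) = (8 14)(9 15 17) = [0, 1, 2, 3, 4, 5, 6, 7, 14, 15, 10, 11, 12, 13, 8, 17, 16, 9]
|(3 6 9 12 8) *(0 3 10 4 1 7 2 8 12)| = 12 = |(12)(0 3 6 9)(1 7 2 8 10 4)|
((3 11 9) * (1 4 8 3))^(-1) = ((1 4 8 3 11 9))^(-1) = (1 9 11 3 8 4)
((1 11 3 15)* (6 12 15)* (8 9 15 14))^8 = (1 15 9 8 14 12 6 3 11)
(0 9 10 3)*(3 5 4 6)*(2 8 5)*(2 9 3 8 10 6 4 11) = (0 3)(2 10 9 6 8 5 11) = [3, 1, 10, 0, 4, 11, 8, 7, 5, 6, 9, 2]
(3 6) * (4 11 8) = (3 6)(4 11 8) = [0, 1, 2, 6, 11, 5, 3, 7, 4, 9, 10, 8]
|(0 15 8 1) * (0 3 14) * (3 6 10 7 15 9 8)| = |(0 9 8 1 6 10 7 15 3 14)| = 10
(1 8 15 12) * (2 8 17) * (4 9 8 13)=(1 17 2 13 4 9 8 15 12)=[0, 17, 13, 3, 9, 5, 6, 7, 15, 8, 10, 11, 1, 4, 14, 12, 16, 2]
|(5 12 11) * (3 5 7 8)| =|(3 5 12 11 7 8)| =6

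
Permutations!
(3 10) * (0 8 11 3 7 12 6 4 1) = (0 8 11 3 10 7 12 6 4 1) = [8, 0, 2, 10, 1, 5, 4, 12, 11, 9, 7, 3, 6]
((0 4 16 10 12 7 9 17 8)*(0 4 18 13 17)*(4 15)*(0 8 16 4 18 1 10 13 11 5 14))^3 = ((0 1 10 12 7 9 8 15 18 11 5 14)(13 17 16))^3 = (0 12 8 11)(1 7 15 5)(9 18 14 10)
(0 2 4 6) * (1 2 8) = (0 8 1 2 4 6) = [8, 2, 4, 3, 6, 5, 0, 7, 1]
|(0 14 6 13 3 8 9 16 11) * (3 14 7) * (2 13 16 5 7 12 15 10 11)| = |(0 12 15 10 11)(2 13 14 6 16)(3 8 9 5 7)| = 5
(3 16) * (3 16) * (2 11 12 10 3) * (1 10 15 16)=[0, 10, 11, 2, 4, 5, 6, 7, 8, 9, 3, 12, 15, 13, 14, 16, 1]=(1 10 3 2 11 12 15 16)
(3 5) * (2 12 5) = [0, 1, 12, 2, 4, 3, 6, 7, 8, 9, 10, 11, 5] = (2 12 5 3)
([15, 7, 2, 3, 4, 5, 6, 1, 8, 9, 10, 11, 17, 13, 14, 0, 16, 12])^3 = (0 15)(1 7)(12 17)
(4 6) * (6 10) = (4 10 6) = [0, 1, 2, 3, 10, 5, 4, 7, 8, 9, 6]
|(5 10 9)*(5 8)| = 4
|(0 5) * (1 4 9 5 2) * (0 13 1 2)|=5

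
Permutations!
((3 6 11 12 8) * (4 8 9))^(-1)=(3 8 4 9 12 11 6)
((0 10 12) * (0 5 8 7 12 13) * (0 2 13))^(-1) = (0 10)(2 13)(5 12 7 8)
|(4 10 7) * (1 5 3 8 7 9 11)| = 9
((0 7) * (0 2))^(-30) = ((0 7 2))^(-30) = (7)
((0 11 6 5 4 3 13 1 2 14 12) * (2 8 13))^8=((0 11 6 5 4 3 2 14 12)(1 8 13))^8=(0 12 14 2 3 4 5 6 11)(1 13 8)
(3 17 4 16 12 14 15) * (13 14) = [0, 1, 2, 17, 16, 5, 6, 7, 8, 9, 10, 11, 13, 14, 15, 3, 12, 4] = (3 17 4 16 12 13 14 15)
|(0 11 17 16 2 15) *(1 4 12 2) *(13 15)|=10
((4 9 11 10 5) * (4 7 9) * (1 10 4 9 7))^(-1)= (1 5 10)(4 11 9)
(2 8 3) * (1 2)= (1 2 8 3)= [0, 2, 8, 1, 4, 5, 6, 7, 3]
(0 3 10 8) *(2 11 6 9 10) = [3, 1, 11, 2, 4, 5, 9, 7, 0, 10, 8, 6] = (0 3 2 11 6 9 10 8)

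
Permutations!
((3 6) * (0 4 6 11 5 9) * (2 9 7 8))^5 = ((0 4 6 3 11 5 7 8 2 9))^5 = (0 5)(2 3)(4 7)(6 8)(9 11)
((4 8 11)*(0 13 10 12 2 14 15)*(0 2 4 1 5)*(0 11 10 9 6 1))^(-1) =(0 11 5 1 6 9 13)(2 15 14)(4 12 10 8)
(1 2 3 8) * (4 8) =(1 2 3 4 8) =[0, 2, 3, 4, 8, 5, 6, 7, 1]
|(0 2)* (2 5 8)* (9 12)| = 4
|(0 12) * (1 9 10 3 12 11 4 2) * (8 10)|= |(0 11 4 2 1 9 8 10 3 12)|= 10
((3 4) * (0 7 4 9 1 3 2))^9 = (9)(0 7 4 2)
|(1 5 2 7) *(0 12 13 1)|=7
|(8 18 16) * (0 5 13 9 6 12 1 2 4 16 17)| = |(0 5 13 9 6 12 1 2 4 16 8 18 17)| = 13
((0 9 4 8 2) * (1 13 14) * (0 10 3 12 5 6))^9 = (14)(0 6 5 12 3 10 2 8 4 9)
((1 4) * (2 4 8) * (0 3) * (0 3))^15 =((1 8 2 4))^15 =(1 4 2 8)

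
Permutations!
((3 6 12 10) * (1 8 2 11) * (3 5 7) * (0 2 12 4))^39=(0 1 10 3)(2 8 5 6)(4 11 12 7)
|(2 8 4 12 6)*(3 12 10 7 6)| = 6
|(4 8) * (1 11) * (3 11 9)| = 4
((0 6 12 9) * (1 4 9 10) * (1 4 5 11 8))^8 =(0 12 4)(6 10 9)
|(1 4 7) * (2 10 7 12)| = |(1 4 12 2 10 7)| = 6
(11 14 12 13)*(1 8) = (1 8)(11 14 12 13) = [0, 8, 2, 3, 4, 5, 6, 7, 1, 9, 10, 14, 13, 11, 12]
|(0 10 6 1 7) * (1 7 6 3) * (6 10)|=|(0 6 7)(1 10 3)|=3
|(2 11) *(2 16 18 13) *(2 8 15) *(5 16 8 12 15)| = |(2 11 8 5 16 18 13 12 15)| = 9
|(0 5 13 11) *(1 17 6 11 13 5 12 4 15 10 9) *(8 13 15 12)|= |(0 8 13 15 10 9 1 17 6 11)(4 12)|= 10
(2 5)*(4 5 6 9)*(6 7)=(2 7 6 9 4 5)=[0, 1, 7, 3, 5, 2, 9, 6, 8, 4]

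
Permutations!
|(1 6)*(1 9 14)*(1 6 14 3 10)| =|(1 14 6 9 3 10)| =6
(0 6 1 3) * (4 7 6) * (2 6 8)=(0 4 7 8 2 6 1 3)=[4, 3, 6, 0, 7, 5, 1, 8, 2]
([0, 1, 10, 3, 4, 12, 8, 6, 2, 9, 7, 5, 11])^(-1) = [0, 1, 8, 3, 4, 11, 7, 10, 6, 9, 2, 12, 5]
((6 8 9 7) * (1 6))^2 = ((1 6 8 9 7))^2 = (1 8 7 6 9)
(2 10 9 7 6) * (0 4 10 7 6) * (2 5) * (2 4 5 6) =(0 5 4 10 9 2 7) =[5, 1, 7, 3, 10, 4, 6, 0, 8, 2, 9]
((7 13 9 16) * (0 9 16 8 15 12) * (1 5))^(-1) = (0 12 15 8 9)(1 5)(7 16 13)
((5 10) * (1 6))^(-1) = (1 6)(5 10)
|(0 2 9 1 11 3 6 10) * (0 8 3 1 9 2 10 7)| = |(0 10 8 3 6 7)(1 11)| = 6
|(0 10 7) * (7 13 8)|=|(0 10 13 8 7)|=5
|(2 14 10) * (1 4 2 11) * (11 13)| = 7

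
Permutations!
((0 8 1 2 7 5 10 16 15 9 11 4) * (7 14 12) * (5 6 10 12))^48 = (0 2 12 10 9)(1 5 6 15 4)(7 16 11 8 14)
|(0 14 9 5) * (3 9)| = 5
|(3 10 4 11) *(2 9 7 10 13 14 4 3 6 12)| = |(2 9 7 10 3 13 14 4 11 6 12)| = 11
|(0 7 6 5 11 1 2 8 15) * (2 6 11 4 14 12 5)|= 8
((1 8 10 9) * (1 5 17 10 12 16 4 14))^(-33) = (1 16)(4 8)(5 9 10 17)(12 14)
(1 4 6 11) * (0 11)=(0 11 1 4 6)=[11, 4, 2, 3, 6, 5, 0, 7, 8, 9, 10, 1]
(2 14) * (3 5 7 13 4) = [0, 1, 14, 5, 3, 7, 6, 13, 8, 9, 10, 11, 12, 4, 2] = (2 14)(3 5 7 13 4)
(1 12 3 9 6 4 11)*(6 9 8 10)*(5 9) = (1 12 3 8 10 6 4 11)(5 9) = [0, 12, 2, 8, 11, 9, 4, 7, 10, 5, 6, 1, 3]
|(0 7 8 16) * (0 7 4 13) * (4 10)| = 12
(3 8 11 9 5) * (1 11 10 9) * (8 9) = [0, 11, 2, 9, 4, 3, 6, 7, 10, 5, 8, 1] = (1 11)(3 9 5)(8 10)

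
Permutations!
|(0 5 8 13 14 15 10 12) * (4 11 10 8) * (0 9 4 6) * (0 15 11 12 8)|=|(0 5 6 15)(4 12 9)(8 13 14 11 10)|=60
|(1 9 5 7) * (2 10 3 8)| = 4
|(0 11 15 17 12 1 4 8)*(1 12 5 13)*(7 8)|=|(0 11 15 17 5 13 1 4 7 8)|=10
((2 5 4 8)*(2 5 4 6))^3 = (2 5 4 6 8)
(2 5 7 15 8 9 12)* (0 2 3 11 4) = (0 2 5 7 15 8 9 12 3 11 4) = [2, 1, 5, 11, 0, 7, 6, 15, 9, 12, 10, 4, 3, 13, 14, 8]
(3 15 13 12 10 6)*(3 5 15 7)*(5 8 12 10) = (3 7)(5 15 13 10 6 8 12) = [0, 1, 2, 7, 4, 15, 8, 3, 12, 9, 6, 11, 5, 10, 14, 13]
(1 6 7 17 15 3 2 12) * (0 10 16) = (0 10 16)(1 6 7 17 15 3 2 12) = [10, 6, 12, 2, 4, 5, 7, 17, 8, 9, 16, 11, 1, 13, 14, 3, 0, 15]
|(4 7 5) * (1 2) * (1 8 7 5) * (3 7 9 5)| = 8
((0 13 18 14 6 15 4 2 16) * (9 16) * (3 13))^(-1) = ((0 3 13 18 14 6 15 4 2 9 16))^(-1) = (0 16 9 2 4 15 6 14 18 13 3)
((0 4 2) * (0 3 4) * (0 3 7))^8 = ((0 3 4 2 7))^8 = (0 2 3 7 4)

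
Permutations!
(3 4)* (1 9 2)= (1 9 2)(3 4)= [0, 9, 1, 4, 3, 5, 6, 7, 8, 2]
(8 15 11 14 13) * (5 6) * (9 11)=[0, 1, 2, 3, 4, 6, 5, 7, 15, 11, 10, 14, 12, 8, 13, 9]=(5 6)(8 15 9 11 14 13)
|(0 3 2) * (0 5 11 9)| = |(0 3 2 5 11 9)| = 6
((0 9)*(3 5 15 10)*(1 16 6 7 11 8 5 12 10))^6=((0 9)(1 16 6 7 11 8 5 15)(3 12 10))^6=(1 5 11 6)(7 16 15 8)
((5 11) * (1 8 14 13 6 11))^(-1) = (1 5 11 6 13 14 8)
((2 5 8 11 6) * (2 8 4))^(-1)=(2 4 5)(6 11 8)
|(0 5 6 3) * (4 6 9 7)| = 7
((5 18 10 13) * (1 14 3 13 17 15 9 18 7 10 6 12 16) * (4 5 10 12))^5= ((1 14 3 13 10 17 15 9 18 6 4 5 7 12 16))^5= (1 17 4)(3 9 7)(5 14 15)(6 16 10)(12 13 18)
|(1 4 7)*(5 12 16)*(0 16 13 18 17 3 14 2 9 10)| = |(0 16 5 12 13 18 17 3 14 2 9 10)(1 4 7)| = 12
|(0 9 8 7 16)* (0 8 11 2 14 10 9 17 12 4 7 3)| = 40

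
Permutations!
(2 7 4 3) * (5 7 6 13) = (2 6 13 5 7 4 3) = [0, 1, 6, 2, 3, 7, 13, 4, 8, 9, 10, 11, 12, 5]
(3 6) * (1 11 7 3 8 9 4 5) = (1 11 7 3 6 8 9 4 5) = [0, 11, 2, 6, 5, 1, 8, 3, 9, 4, 10, 7]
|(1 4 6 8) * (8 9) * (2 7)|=|(1 4 6 9 8)(2 7)|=10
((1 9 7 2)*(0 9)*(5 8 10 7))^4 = (0 10)(1 8)(2 5)(7 9)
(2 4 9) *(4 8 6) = (2 8 6 4 9) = [0, 1, 8, 3, 9, 5, 4, 7, 6, 2]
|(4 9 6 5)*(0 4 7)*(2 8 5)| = |(0 4 9 6 2 8 5 7)| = 8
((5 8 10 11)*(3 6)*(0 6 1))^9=(0 6 3 1)(5 8 10 11)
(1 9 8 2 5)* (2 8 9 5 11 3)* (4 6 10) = (1 5)(2 11 3)(4 6 10) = [0, 5, 11, 2, 6, 1, 10, 7, 8, 9, 4, 3]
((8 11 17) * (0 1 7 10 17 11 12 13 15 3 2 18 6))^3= (0 10 12 3 6 7 8 15 18 1 17 13 2)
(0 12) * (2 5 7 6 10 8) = (0 12)(2 5 7 6 10 8) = [12, 1, 5, 3, 4, 7, 10, 6, 2, 9, 8, 11, 0]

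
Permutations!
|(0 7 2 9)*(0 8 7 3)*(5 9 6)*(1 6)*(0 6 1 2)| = 7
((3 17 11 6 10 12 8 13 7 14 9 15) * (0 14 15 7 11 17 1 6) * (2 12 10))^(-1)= ((17)(0 14 9 7 15 3 1 6 2 12 8 13 11))^(-1)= (17)(0 11 13 8 12 2 6 1 3 15 7 9 14)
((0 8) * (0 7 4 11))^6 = (0 8 7 4 11)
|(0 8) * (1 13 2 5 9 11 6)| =|(0 8)(1 13 2 5 9 11 6)| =14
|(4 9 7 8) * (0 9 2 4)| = |(0 9 7 8)(2 4)| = 4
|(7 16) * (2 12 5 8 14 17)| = 6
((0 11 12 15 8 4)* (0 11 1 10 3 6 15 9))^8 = ((0 1 10 3 6 15 8 4 11 12 9))^8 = (0 11 15 10 9 4 6 1 12 8 3)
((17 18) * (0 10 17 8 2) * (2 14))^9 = (0 17 8 2 10 18 14)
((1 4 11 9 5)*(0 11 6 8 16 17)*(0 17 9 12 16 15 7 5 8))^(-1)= ((17)(0 11 12 16 9 8 15 7 5 1 4 6))^(-1)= (17)(0 6 4 1 5 7 15 8 9 16 12 11)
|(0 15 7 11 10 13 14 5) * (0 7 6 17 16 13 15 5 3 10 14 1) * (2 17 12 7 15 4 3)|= 39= |(0 5 15 6 12 7 11 14 2 17 16 13 1)(3 10 4)|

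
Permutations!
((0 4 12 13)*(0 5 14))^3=(0 13)(4 5)(12 14)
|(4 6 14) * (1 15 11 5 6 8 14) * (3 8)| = 20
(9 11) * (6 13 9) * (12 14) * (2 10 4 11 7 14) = (2 10 4 11 6 13 9 7 14 12) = [0, 1, 10, 3, 11, 5, 13, 14, 8, 7, 4, 6, 2, 9, 12]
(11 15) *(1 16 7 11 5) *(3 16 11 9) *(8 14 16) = (1 11 15 5)(3 8 14 16 7 9) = [0, 11, 2, 8, 4, 1, 6, 9, 14, 3, 10, 15, 12, 13, 16, 5, 7]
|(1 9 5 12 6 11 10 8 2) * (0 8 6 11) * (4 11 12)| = |(12)(0 8 2 1 9 5 4 11 10 6)| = 10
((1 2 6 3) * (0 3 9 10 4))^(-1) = ((0 3 1 2 6 9 10 4))^(-1) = (0 4 10 9 6 2 1 3)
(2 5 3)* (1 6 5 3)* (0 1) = (0 1 6 5)(2 3) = [1, 6, 3, 2, 4, 0, 5]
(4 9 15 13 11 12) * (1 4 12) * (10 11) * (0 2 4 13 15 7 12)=(15)(0 2 4 9 7 12)(1 13 10 11)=[2, 13, 4, 3, 9, 5, 6, 12, 8, 7, 11, 1, 0, 10, 14, 15]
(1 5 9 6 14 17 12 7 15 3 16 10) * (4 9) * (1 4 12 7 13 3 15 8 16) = (1 5 12 13 3)(4 9 6 14 17 7 8 16 10) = [0, 5, 2, 1, 9, 12, 14, 8, 16, 6, 4, 11, 13, 3, 17, 15, 10, 7]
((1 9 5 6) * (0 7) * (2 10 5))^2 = (1 2 5)(6 9 10)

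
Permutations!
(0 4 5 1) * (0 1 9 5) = (0 4)(5 9) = [4, 1, 2, 3, 0, 9, 6, 7, 8, 5]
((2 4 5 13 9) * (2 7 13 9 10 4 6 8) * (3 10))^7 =((2 6 8)(3 10 4 5 9 7 13))^7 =(13)(2 6 8)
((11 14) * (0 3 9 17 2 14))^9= ((0 3 9 17 2 14 11))^9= (0 9 2 11 3 17 14)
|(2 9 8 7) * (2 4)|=5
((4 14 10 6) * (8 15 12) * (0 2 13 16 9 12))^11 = ((0 2 13 16 9 12 8 15)(4 14 10 6))^11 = (0 16 8 2 9 15 13 12)(4 6 10 14)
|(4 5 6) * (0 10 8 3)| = |(0 10 8 3)(4 5 6)| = 12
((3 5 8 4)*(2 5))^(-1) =((2 5 8 4 3))^(-1) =(2 3 4 8 5)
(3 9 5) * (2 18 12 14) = [0, 1, 18, 9, 4, 3, 6, 7, 8, 5, 10, 11, 14, 13, 2, 15, 16, 17, 12] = (2 18 12 14)(3 9 5)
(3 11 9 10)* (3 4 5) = (3 11 9 10 4 5) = [0, 1, 2, 11, 5, 3, 6, 7, 8, 10, 4, 9]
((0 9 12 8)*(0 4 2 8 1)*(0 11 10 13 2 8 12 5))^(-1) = ((0 9 5)(1 11 10 13 2 12)(4 8))^(-1) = (0 5 9)(1 12 2 13 10 11)(4 8)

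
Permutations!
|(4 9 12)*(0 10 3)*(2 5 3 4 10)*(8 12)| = |(0 2 5 3)(4 9 8 12 10)| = 20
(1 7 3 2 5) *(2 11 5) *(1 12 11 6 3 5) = (1 7 5 12 11)(3 6) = [0, 7, 2, 6, 4, 12, 3, 5, 8, 9, 10, 1, 11]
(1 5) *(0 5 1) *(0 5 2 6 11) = (0 2 6 11) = [2, 1, 6, 3, 4, 5, 11, 7, 8, 9, 10, 0]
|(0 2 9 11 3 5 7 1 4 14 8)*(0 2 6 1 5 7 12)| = 13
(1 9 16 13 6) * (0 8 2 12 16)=(0 8 2 12 16 13 6 1 9)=[8, 9, 12, 3, 4, 5, 1, 7, 2, 0, 10, 11, 16, 6, 14, 15, 13]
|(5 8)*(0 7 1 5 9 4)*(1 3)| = |(0 7 3 1 5 8 9 4)| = 8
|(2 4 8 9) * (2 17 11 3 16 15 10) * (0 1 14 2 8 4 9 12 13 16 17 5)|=|(0 1 14 2 9 5)(3 17 11)(8 12 13 16 15 10)|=6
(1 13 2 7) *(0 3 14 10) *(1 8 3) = (0 1 13 2 7 8 3 14 10) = [1, 13, 7, 14, 4, 5, 6, 8, 3, 9, 0, 11, 12, 2, 10]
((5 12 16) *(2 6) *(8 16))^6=((2 6)(5 12 8 16))^6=(5 8)(12 16)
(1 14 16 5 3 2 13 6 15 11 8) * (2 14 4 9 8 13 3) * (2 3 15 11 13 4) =(1 2 15 13 6 11 4 9 8)(3 14 16 5) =[0, 2, 15, 14, 9, 3, 11, 7, 1, 8, 10, 4, 12, 6, 16, 13, 5]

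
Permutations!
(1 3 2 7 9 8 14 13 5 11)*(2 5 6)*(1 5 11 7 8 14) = (1 3 11 5 7 9 14 13 6 2 8) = [0, 3, 8, 11, 4, 7, 2, 9, 1, 14, 10, 5, 12, 6, 13]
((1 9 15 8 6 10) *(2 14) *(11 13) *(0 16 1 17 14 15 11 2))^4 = (0 11 8 14 9 15 17 1 2 10 16 13 6)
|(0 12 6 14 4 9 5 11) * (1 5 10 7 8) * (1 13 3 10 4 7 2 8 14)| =30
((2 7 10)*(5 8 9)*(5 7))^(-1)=((2 5 8 9 7 10))^(-1)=(2 10 7 9 8 5)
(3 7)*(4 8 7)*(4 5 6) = [0, 1, 2, 5, 8, 6, 4, 3, 7] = (3 5 6 4 8 7)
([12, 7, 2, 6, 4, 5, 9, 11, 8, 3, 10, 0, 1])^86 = [12, 7, 2, 9, 4, 5, 3, 11, 8, 6, 10, 0, 1]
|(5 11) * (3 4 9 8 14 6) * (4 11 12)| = 9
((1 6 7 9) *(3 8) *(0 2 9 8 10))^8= (0 10 3 8 7 6 1 9 2)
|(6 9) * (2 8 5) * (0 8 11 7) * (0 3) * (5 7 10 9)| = |(0 8 7 3)(2 11 10 9 6 5)| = 12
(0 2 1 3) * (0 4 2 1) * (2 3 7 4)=(0 1 7 4 3 2)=[1, 7, 0, 2, 3, 5, 6, 4]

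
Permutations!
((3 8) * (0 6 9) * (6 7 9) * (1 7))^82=(0 7)(1 9)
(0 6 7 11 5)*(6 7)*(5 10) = [7, 1, 2, 3, 4, 0, 6, 11, 8, 9, 5, 10] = (0 7 11 10 5)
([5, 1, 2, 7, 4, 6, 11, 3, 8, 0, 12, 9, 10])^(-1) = (0 9 11 6 5)(3 7)(10 12)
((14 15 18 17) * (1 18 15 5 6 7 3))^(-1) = (1 3 7 6 5 14 17 18)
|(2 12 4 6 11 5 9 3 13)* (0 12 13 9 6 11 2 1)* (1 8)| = 10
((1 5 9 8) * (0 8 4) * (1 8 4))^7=(0 4)(1 5 9)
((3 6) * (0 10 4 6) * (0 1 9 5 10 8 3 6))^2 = ((0 8 3 1 9 5 10 4))^2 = (0 3 9 10)(1 5 4 8)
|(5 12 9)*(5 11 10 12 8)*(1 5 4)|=|(1 5 8 4)(9 11 10 12)|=4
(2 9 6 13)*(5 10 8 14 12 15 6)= (2 9 5 10 8 14 12 15 6 13)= [0, 1, 9, 3, 4, 10, 13, 7, 14, 5, 8, 11, 15, 2, 12, 6]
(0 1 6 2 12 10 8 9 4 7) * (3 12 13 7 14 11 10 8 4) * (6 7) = [1, 7, 13, 12, 14, 5, 2, 0, 9, 3, 4, 10, 8, 6, 11] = (0 1 7)(2 13 6)(3 12 8 9)(4 14 11 10)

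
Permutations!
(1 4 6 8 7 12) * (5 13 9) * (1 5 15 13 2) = [0, 4, 1, 3, 6, 2, 8, 12, 7, 15, 10, 11, 5, 9, 14, 13] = (1 4 6 8 7 12 5 2)(9 15 13)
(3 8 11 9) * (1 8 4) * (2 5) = (1 8 11 9 3 4)(2 5) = [0, 8, 5, 4, 1, 2, 6, 7, 11, 3, 10, 9]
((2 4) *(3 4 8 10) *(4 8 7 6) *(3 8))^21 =((2 7 6 4)(8 10))^21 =(2 7 6 4)(8 10)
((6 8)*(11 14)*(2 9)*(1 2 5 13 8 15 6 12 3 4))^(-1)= (1 4 3 12 8 13 5 9 2)(6 15)(11 14)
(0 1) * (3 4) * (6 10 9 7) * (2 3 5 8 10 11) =(0 1)(2 3 4 5 8 10 9 7 6 11) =[1, 0, 3, 4, 5, 8, 11, 6, 10, 7, 9, 2]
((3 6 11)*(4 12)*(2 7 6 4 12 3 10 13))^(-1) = ((2 7 6 11 10 13)(3 4))^(-1) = (2 13 10 11 6 7)(3 4)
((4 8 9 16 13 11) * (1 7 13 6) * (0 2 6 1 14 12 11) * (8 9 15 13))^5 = ((0 2 6 14 12 11 4 9 16 1 7 8 15 13))^5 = (0 11 7 2 4 8 6 9 15 14 16 13 12 1)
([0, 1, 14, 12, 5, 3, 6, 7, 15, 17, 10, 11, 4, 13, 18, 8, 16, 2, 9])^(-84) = [0, 1, 14, 3, 4, 5, 6, 7, 8, 17, 10, 11, 12, 13, 18, 15, 16, 2, 9]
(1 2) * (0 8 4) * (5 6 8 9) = [9, 2, 1, 3, 0, 6, 8, 7, 4, 5] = (0 9 5 6 8 4)(1 2)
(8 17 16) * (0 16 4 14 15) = (0 16 8 17 4 14 15) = [16, 1, 2, 3, 14, 5, 6, 7, 17, 9, 10, 11, 12, 13, 15, 0, 8, 4]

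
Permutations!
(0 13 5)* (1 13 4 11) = [4, 13, 2, 3, 11, 0, 6, 7, 8, 9, 10, 1, 12, 5] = (0 4 11 1 13 5)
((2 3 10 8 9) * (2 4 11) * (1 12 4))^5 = (1 3 12 10 4 8 11 9 2)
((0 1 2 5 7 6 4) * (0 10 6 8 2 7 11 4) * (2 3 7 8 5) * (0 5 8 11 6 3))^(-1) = ((0 1 11 4 10 3 7 8)(5 6))^(-1) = (0 8 7 3 10 4 11 1)(5 6)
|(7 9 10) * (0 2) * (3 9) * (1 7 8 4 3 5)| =30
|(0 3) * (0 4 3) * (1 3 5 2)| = |(1 3 4 5 2)| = 5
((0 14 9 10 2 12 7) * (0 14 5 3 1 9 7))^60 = (14)(0 9)(1 12)(2 3)(5 10)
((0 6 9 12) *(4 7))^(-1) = ((0 6 9 12)(4 7))^(-1) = (0 12 9 6)(4 7)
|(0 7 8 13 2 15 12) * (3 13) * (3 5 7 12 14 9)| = 6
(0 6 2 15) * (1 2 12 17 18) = (0 6 12 17 18 1 2 15) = [6, 2, 15, 3, 4, 5, 12, 7, 8, 9, 10, 11, 17, 13, 14, 0, 16, 18, 1]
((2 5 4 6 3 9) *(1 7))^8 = ((1 7)(2 5 4 6 3 9))^8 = (2 4 3)(5 6 9)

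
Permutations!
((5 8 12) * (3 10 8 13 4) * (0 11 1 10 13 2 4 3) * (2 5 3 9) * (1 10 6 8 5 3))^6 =(0 9 5)(1 8)(2 3 11)(4 13 10)(6 12)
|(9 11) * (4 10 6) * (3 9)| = |(3 9 11)(4 10 6)| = 3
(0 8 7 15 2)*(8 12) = (0 12 8 7 15 2) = [12, 1, 0, 3, 4, 5, 6, 15, 7, 9, 10, 11, 8, 13, 14, 2]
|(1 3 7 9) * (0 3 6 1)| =4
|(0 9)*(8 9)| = 3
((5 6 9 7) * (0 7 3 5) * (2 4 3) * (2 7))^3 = ((0 2 4 3 5 6 9 7))^3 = (0 3 9 2 5 7 4 6)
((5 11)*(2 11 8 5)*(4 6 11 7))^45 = (11)(5 8) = ((2 7 4 6 11)(5 8))^45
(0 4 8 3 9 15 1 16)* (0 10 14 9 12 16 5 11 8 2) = (0 4 2)(1 5 11 8 3 12 16 10 14 9 15) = [4, 5, 0, 12, 2, 11, 6, 7, 3, 15, 14, 8, 16, 13, 9, 1, 10]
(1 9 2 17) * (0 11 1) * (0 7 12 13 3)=[11, 9, 17, 0, 4, 5, 6, 12, 8, 2, 10, 1, 13, 3, 14, 15, 16, 7]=(0 11 1 9 2 17 7 12 13 3)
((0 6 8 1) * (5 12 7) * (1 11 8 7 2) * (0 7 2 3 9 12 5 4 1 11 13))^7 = (0 6 2 11 8 13)(1 7 4)(3 9 12)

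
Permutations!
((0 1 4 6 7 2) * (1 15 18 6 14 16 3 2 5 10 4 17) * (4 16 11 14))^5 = ((0 15 18 6 7 5 10 16 3 2)(1 17)(11 14))^5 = (0 5)(1 17)(2 7)(3 6)(10 15)(11 14)(16 18)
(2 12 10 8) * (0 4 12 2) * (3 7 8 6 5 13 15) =(0 4 12 10 6 5 13 15 3 7 8) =[4, 1, 2, 7, 12, 13, 5, 8, 0, 9, 6, 11, 10, 15, 14, 3]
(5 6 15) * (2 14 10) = (2 14 10)(5 6 15) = [0, 1, 14, 3, 4, 6, 15, 7, 8, 9, 2, 11, 12, 13, 10, 5]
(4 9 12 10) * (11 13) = (4 9 12 10)(11 13) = [0, 1, 2, 3, 9, 5, 6, 7, 8, 12, 4, 13, 10, 11]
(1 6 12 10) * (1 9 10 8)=(1 6 12 8)(9 10)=[0, 6, 2, 3, 4, 5, 12, 7, 1, 10, 9, 11, 8]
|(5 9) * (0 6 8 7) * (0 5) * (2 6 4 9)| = |(0 4 9)(2 6 8 7 5)| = 15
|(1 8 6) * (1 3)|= 4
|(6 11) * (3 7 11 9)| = |(3 7 11 6 9)| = 5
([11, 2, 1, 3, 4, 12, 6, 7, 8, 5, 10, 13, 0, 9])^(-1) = (0 12 5 9 13 11)(1 2)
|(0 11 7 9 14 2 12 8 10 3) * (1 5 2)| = 12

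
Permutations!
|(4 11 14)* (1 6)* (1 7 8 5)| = 15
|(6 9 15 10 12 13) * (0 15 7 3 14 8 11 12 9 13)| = |(0 15 10 9 7 3 14 8 11 12)(6 13)| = 10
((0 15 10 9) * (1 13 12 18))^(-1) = (0 9 10 15)(1 18 12 13)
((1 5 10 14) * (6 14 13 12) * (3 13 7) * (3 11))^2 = ((1 5 10 7 11 3 13 12 6 14))^2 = (1 10 11 13 6)(3 12 14 5 7)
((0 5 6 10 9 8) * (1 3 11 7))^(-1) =(0 8 9 10 6 5)(1 7 11 3)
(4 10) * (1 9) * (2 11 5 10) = [0, 9, 11, 3, 2, 10, 6, 7, 8, 1, 4, 5] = (1 9)(2 11 5 10 4)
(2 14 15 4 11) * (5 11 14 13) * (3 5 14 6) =(2 13 14 15 4 6 3 5 11) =[0, 1, 13, 5, 6, 11, 3, 7, 8, 9, 10, 2, 12, 14, 15, 4]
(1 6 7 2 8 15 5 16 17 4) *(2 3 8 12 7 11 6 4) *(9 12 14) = (1 4)(2 14 9 12 7 3 8 15 5 16 17)(6 11) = [0, 4, 14, 8, 1, 16, 11, 3, 15, 12, 10, 6, 7, 13, 9, 5, 17, 2]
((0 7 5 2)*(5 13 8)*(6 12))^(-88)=((0 7 13 8 5 2)(6 12))^(-88)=(0 13 5)(2 7 8)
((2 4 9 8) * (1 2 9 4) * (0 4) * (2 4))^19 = (0 4 1 2)(8 9)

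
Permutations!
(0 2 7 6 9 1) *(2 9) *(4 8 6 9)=[4, 0, 7, 3, 8, 5, 2, 9, 6, 1]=(0 4 8 6 2 7 9 1)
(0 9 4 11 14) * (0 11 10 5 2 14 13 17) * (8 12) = (0 9 4 10 5 2 14 11 13 17)(8 12) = [9, 1, 14, 3, 10, 2, 6, 7, 12, 4, 5, 13, 8, 17, 11, 15, 16, 0]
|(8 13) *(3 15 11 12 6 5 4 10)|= 8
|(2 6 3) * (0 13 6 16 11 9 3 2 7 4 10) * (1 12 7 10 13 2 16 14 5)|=15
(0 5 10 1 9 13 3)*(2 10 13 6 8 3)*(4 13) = (0 5 4 13 2 10 1 9 6 8 3) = [5, 9, 10, 0, 13, 4, 8, 7, 3, 6, 1, 11, 12, 2]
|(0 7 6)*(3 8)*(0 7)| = |(3 8)(6 7)| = 2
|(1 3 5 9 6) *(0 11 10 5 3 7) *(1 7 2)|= |(0 11 10 5 9 6 7)(1 2)|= 14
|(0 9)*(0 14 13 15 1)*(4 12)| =6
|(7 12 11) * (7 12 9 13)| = |(7 9 13)(11 12)| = 6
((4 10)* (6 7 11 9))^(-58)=(6 11)(7 9)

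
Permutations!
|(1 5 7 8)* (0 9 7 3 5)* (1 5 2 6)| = 9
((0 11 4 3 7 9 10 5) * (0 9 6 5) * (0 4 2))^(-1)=((0 11 2)(3 7 6 5 9 10 4))^(-1)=(0 2 11)(3 4 10 9 5 6 7)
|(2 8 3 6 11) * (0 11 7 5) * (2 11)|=|(11)(0 2 8 3 6 7 5)|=7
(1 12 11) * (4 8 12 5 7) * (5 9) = (1 9 5 7 4 8 12 11) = [0, 9, 2, 3, 8, 7, 6, 4, 12, 5, 10, 1, 11]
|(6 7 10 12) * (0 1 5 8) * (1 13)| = 20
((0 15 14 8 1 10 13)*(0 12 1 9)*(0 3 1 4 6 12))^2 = (0 14 9 1 13 15 8 3 10)(4 12 6)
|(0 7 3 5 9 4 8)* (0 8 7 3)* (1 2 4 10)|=9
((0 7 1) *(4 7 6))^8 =((0 6 4 7 1))^8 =(0 7 6 1 4)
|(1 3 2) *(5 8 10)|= 3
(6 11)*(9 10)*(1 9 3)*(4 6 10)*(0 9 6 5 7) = [9, 6, 2, 1, 5, 7, 11, 0, 8, 4, 3, 10] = (0 9 4 5 7)(1 6 11 10 3)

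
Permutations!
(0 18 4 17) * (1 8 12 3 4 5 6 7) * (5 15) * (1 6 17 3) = (0 18 15 5 17)(1 8 12)(3 4)(6 7) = [18, 8, 2, 4, 3, 17, 7, 6, 12, 9, 10, 11, 1, 13, 14, 5, 16, 0, 15]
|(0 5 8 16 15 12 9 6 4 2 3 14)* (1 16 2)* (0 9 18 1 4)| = |(0 5 8 2 3 14 9 6)(1 16 15 12 18)| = 40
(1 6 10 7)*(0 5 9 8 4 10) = (0 5 9 8 4 10 7 1 6) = [5, 6, 2, 3, 10, 9, 0, 1, 4, 8, 7]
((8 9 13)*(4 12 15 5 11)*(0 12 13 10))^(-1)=((0 12 15 5 11 4 13 8 9 10))^(-1)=(0 10 9 8 13 4 11 5 15 12)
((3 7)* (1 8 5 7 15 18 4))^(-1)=((1 8 5 7 3 15 18 4))^(-1)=(1 4 18 15 3 7 5 8)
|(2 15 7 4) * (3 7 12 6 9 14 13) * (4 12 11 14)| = 11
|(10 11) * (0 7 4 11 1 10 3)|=|(0 7 4 11 3)(1 10)|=10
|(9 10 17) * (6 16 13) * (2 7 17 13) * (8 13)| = |(2 7 17 9 10 8 13 6 16)| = 9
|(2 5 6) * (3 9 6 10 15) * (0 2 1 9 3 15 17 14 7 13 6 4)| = 12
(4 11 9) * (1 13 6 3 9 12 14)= (1 13 6 3 9 4 11 12 14)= [0, 13, 2, 9, 11, 5, 3, 7, 8, 4, 10, 12, 14, 6, 1]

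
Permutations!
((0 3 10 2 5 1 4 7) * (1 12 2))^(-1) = (0 7 4 1 10 3)(2 12 5)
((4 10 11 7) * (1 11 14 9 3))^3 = (1 4 9 11 10 3 7 14)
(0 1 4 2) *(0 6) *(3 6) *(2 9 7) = (0 1 4 9 7 2 3 6) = [1, 4, 3, 6, 9, 5, 0, 2, 8, 7]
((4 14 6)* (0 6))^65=(0 6 4 14)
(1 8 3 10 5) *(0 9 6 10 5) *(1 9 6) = (0 6 10)(1 8 3 5 9) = [6, 8, 2, 5, 4, 9, 10, 7, 3, 1, 0]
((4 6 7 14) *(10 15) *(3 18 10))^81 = ((3 18 10 15)(4 6 7 14))^81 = (3 18 10 15)(4 6 7 14)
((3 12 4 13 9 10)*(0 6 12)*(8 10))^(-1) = (0 3 10 8 9 13 4 12 6)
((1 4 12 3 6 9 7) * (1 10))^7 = (1 10 7 9 6 3 12 4) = ((1 4 12 3 6 9 7 10))^7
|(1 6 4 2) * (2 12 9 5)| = 7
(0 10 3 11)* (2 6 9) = (0 10 3 11)(2 6 9) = [10, 1, 6, 11, 4, 5, 9, 7, 8, 2, 3, 0]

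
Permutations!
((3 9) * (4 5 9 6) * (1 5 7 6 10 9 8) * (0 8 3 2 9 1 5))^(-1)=(0 1 10 3 5 8)(2 9)(4 6 7)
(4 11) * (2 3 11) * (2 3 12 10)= (2 12 10)(3 11 4)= [0, 1, 12, 11, 3, 5, 6, 7, 8, 9, 2, 4, 10]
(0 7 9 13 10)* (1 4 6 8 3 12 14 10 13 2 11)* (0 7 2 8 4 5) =(0 2 11 1 5)(3 12 14 10 7 9 8)(4 6) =[2, 5, 11, 12, 6, 0, 4, 9, 3, 8, 7, 1, 14, 13, 10]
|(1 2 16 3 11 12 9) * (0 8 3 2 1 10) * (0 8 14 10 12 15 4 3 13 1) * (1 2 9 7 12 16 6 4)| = |(0 14 10 8 13 2 6 4 3 11 15 1)(7 12)(9 16)| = 12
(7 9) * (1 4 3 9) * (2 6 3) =(1 4 2 6 3 9 7) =[0, 4, 6, 9, 2, 5, 3, 1, 8, 7]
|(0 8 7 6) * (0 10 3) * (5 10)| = 7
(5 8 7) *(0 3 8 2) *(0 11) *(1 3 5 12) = [5, 3, 11, 8, 4, 2, 6, 12, 7, 9, 10, 0, 1] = (0 5 2 11)(1 3 8 7 12)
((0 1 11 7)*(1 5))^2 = ((0 5 1 11 7))^2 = (0 1 7 5 11)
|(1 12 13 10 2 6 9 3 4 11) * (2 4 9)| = 6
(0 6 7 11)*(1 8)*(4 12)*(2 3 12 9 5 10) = [6, 8, 3, 12, 9, 10, 7, 11, 1, 5, 2, 0, 4] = (0 6 7 11)(1 8)(2 3 12 4 9 5 10)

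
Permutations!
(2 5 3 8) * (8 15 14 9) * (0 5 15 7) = (0 5 3 7)(2 15 14 9 8) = [5, 1, 15, 7, 4, 3, 6, 0, 2, 8, 10, 11, 12, 13, 9, 14]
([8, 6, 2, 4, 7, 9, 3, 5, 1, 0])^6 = (0 7 6)(1 9 4)(3 8 5)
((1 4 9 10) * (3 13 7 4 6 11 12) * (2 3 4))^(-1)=((1 6 11 12 4 9 10)(2 3 13 7))^(-1)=(1 10 9 4 12 11 6)(2 7 13 3)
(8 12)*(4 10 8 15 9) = (4 10 8 12 15 9) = [0, 1, 2, 3, 10, 5, 6, 7, 12, 4, 8, 11, 15, 13, 14, 9]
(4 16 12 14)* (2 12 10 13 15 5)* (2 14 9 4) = (2 12 9 4 16 10 13 15 5 14) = [0, 1, 12, 3, 16, 14, 6, 7, 8, 4, 13, 11, 9, 15, 2, 5, 10]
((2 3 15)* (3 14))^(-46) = (2 3)(14 15)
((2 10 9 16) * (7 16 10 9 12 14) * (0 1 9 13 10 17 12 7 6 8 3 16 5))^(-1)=(0 5 7 10 13 2 16 3 8 6 14 12 17 9 1)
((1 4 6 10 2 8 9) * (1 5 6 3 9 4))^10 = (2 4 9 6)(3 5 10 8)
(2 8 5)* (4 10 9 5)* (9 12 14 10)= (2 8 4 9 5)(10 12 14)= [0, 1, 8, 3, 9, 2, 6, 7, 4, 5, 12, 11, 14, 13, 10]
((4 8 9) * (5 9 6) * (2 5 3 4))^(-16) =(2 9 5)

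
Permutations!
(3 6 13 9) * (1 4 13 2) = (1 4 13 9 3 6 2) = [0, 4, 1, 6, 13, 5, 2, 7, 8, 3, 10, 11, 12, 9]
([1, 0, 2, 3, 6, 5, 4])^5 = [1, 0, 2, 3, 6, 5, 4]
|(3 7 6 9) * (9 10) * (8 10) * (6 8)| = 5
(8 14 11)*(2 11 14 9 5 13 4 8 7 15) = (2 11 7 15)(4 8 9 5 13) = [0, 1, 11, 3, 8, 13, 6, 15, 9, 5, 10, 7, 12, 4, 14, 2]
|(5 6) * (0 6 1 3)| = |(0 6 5 1 3)| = 5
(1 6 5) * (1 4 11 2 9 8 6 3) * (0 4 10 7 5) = (0 4 11 2 9 8 6)(1 3)(5 10 7) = [4, 3, 9, 1, 11, 10, 0, 5, 6, 8, 7, 2]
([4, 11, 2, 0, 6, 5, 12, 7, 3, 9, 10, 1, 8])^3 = (0 12)(1 11)(3 6)(4 8)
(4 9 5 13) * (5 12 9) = [0, 1, 2, 3, 5, 13, 6, 7, 8, 12, 10, 11, 9, 4] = (4 5 13)(9 12)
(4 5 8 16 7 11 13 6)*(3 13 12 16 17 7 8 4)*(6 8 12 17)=(3 13 8 6)(4 5)(7 11 17)(12 16)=[0, 1, 2, 13, 5, 4, 3, 11, 6, 9, 10, 17, 16, 8, 14, 15, 12, 7]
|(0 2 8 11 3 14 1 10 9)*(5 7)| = |(0 2 8 11 3 14 1 10 9)(5 7)| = 18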